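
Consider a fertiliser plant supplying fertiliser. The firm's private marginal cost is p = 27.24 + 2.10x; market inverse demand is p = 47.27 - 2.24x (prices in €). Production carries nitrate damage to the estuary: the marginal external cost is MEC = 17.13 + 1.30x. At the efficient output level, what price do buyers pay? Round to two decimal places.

P = €46.12

Social marginal cost = private MC + MEC = 44.37 + 3.40x.
Set SMC = demand: 44.37 + 3.40x = 47.27 - 2.24x → x* = 0.5142.
Consumer price on the demand curve at x*: 47.27 − 2.24×0.5142 = 46.1182.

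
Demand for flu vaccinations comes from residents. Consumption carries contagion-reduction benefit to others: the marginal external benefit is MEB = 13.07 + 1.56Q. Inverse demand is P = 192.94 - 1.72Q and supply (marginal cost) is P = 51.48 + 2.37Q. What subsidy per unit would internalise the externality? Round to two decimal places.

subsidy = 108.35 per unit

Social marginal benefit = demand + MEB = 206.01 - 0.16Q.
Set SMB = MC: 206.01 - 0.16Q = 51.48 + 2.37Q → Q* = 61.0791.
The Pigouvian subsidy equals MEB at Q*: 13.07 + 1.56×61.0791 = 108.3534.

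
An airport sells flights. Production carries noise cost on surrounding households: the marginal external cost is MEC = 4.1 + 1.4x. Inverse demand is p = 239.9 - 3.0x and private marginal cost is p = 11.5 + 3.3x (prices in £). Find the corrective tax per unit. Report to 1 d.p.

tax = £44.9 per unit

Social marginal cost = private MC + MEC = 15.6 + 4.7x.
Set SMC = demand: 15.6 + 4.7x = 239.9 - 3.0x → x* = 29.1299.
The Pigouvian tax equals MEC at x*: 4.1 + 1.4×29.1299 = 44.8819.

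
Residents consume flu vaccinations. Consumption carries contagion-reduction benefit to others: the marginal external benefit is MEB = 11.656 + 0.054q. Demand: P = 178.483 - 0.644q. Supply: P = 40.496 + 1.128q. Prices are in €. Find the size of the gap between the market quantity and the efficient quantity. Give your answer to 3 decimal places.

9.232 units

Market equilibrium (private): 40.496 + 1.128q = 178.483 - 0.644q → q_m = 77.8708.
Social marginal benefit = demand + MEB = 190.139 - 0.590q.
Set SMB = MC: 190.139 - 0.590q = 40.496 + 1.128q → q* = 87.1030.
Gap = |77.8708 − 87.1030| = 9.2322.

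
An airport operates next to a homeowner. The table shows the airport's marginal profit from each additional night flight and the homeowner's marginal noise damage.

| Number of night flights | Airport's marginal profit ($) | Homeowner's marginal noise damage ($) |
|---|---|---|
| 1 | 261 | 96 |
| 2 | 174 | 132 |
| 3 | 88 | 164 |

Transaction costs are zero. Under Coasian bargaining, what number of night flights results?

2

Bargaining reaches the level where marginal profit last exceeds marginal noise damage.
That holds through level 2 (174 ≥ 132) but not at 3 (88 < 164).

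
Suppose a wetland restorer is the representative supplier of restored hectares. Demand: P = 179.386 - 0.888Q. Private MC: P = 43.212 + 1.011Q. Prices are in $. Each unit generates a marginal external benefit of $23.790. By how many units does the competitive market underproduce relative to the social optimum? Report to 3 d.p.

12.528 units

Market equilibrium (private): 43.212 + 1.011Q = 179.386 - 0.888Q → Q_m = 71.7083.
Social marginal cost = private MC − MEB = 19.422 + 1.011Q.
Set SMC = demand: 19.422 + 1.011Q = 179.386 - 0.888Q → Q* = 84.2359.
Gap = |71.7083 − 84.2359| = 12.5276.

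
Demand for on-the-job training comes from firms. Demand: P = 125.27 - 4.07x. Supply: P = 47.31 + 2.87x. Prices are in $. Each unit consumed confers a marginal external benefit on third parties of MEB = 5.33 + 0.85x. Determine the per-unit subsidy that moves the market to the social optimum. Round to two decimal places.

subsidy = $16.96 per unit

Social marginal benefit = demand + MEB = 130.60 - 3.22x.
Set SMB = MC: 130.60 - 3.22x = 47.31 + 2.87x → x* = 13.6765.
The Pigouvian subsidy equals MEB at x*: 5.33 + 0.85×13.6765 = 16.9550.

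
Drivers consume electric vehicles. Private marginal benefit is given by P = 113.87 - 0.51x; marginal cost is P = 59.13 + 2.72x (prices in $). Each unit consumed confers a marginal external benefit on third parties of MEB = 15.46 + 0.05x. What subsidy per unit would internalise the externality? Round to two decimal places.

Social marginal benefit = demand + MEB = 129.33 - 0.46x.
Set SMB = MC: 129.33 - 0.46x = 59.13 + 2.72x → x* = 22.0755.
The Pigouvian subsidy equals MEB at x*: 15.46 + 0.05×22.0755 = 16.5638.

subsidy = $16.56 per unit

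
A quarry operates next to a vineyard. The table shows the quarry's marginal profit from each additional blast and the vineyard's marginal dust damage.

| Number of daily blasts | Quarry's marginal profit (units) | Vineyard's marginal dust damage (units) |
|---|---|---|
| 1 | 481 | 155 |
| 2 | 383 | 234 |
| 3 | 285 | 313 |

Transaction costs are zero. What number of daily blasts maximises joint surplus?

2

Bargaining reaches the level where marginal profit last exceeds marginal dust damage.
That holds through level 2 (383 ≥ 234) but not at 3 (285 < 313).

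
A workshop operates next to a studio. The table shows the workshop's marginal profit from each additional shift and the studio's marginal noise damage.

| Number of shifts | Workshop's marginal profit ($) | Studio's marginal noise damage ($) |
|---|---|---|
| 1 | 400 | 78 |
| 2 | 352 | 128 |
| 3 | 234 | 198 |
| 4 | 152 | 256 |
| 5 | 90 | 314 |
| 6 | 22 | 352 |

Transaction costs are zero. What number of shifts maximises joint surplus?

Bargaining reaches the level where marginal profit last exceeds marginal noise damage.
That holds through level 3 (234 ≥ 198) but not at 4 (152 < 256).

3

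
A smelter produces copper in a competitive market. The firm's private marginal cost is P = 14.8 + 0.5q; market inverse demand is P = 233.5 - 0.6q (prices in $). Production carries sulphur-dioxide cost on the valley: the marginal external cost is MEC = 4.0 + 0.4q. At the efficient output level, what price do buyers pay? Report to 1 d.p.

Social marginal cost = private MC + MEC = 18.8 + 0.9q.
Set SMC = demand: 18.8 + 0.9q = 233.5 - 0.6q → q* = 143.1333.
Consumer price on the demand curve at q*: 233.5 − 0.6×143.1333 = 147.6200.

P = $147.6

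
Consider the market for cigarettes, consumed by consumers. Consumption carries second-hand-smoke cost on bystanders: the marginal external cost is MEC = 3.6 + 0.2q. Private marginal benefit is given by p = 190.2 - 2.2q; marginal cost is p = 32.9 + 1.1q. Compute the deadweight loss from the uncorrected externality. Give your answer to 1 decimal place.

Market equilibrium (private): 32.9 + 1.1q = 190.2 - 2.2q → q_m = 47.6667.
Social marginal benefit = demand − MEC = 186.6 - 2.4q.
Set SMB = MC: 186.6 - 2.4q = 32.9 + 1.1q → q* = 43.9143.
The loss is the area between SMB and MC from q* to q_m; with linear curves that's a triangle of height MEC(q_m).
DWL = ½ × 3.7524 × 13.1333 = 24.6407.

DWL = 24.6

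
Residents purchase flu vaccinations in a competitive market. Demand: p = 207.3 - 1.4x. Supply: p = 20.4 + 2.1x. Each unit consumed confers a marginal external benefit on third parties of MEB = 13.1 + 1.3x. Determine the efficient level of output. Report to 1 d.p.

x* = 90.9

Social marginal benefit = demand + MEB = 220.4 - 0.1x.
Set SMB = MC: 220.4 - 0.1x = 20.4 + 2.1x → x* = 90.9091.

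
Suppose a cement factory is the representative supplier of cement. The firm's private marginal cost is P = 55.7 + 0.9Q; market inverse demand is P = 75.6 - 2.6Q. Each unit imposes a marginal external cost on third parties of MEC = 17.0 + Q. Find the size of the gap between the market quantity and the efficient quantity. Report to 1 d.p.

5.0 units

Market equilibrium (private): 55.7 + 0.9Q = 75.6 - 2.6Q → Q_m = 5.6857.
Social marginal cost = private MC + MEC = 72.7 + 1.9Q.
Set SMC = demand: 72.7 + 1.9Q = 75.6 - 2.6Q → Q* = 0.6444.
Gap = |5.6857 − 0.6444| = 5.0413.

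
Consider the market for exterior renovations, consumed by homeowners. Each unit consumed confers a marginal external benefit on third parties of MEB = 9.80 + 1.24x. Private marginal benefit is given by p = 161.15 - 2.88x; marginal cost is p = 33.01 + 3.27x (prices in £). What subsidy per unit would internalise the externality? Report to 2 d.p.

subsidy = £44.64 per unit

Social marginal benefit = demand + MEB = 170.95 - 1.64x.
Set SMB = MC: 170.95 - 1.64x = 33.01 + 3.27x → x* = 28.0937.
The Pigouvian subsidy equals MEB at x*: 9.80 + 1.24×28.0937 = 44.6362.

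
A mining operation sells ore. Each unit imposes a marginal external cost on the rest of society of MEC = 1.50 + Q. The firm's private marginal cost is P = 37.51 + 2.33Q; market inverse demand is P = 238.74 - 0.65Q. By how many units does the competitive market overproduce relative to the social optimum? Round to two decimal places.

Market equilibrium (private): 37.51 + 2.33Q = 238.74 - 0.65Q → Q_m = 67.5268.
Social marginal cost = private MC + MEC = 39.01 + 3.33Q.
Set SMC = demand: 39.01 + 3.33Q = 238.74 - 0.65Q → Q* = 50.1834.
Gap = |67.5268 − 50.1834| = 17.3434.

17.34 units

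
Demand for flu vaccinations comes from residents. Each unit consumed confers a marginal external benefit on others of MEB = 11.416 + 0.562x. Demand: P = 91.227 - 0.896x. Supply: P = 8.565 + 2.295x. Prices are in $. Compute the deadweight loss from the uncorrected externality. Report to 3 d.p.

Market equilibrium (private): 8.565 + 2.295x = 91.227 - 0.896x → x_m = 25.9047.
Social marginal benefit = demand + MEB = 102.643 - 0.334x.
Set SMB = MC: 102.643 - 0.334x = 8.565 + 2.295x → x* = 35.7847.
The loss is the area between SMB and MC from x* to x_m; with linear curves that's a triangle of height MEB(x_m).
DWL = ½ × 9.8800 × 25.9745 = 128.3140.

DWL = $128.314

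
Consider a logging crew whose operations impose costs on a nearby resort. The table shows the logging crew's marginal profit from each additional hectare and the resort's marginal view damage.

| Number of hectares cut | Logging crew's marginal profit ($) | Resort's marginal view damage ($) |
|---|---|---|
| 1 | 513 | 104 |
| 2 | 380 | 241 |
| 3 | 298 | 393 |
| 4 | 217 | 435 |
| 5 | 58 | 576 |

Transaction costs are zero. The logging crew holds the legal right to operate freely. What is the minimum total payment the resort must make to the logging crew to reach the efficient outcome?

$573

Left alone the logging crew would choose level 5 (marginal profit stays positive).
Efficient level: k* = 2 (marginal profit ≥ marginal view damage through 2).
The resort must at least cover the logging crew's forgone profit from cutting 5→2: 298 + 217 + 58 = 573.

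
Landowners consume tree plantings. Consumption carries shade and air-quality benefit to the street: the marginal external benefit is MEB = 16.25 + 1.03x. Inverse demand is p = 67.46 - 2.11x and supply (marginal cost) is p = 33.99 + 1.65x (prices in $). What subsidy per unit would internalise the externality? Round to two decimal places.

Social marginal benefit = demand + MEB = 83.71 - 1.08x.
Set SMB = MC: 83.71 - 1.08x = 33.99 + 1.65x → x* = 18.2125.
The Pigouvian subsidy equals MEB at x*: 16.25 + 1.03×18.2125 = 35.0089.

subsidy = $35.01 per unit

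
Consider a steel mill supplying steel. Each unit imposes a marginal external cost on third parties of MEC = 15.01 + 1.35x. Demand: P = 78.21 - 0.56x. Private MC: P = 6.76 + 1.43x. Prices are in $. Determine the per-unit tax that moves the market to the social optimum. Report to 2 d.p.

Social marginal cost = private MC + MEC = 21.77 + 2.78x.
Set SMC = demand: 21.77 + 2.78x = 78.21 - 0.56x → x* = 16.8982.
The Pigouvian tax equals MEC at x*: 15.01 + 1.35×16.8982 = 37.8226.

tax = $37.82 per unit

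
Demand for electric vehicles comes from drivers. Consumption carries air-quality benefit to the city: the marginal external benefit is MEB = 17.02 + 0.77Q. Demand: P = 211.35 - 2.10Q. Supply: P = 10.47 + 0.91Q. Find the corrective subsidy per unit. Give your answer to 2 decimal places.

subsidy = 91.92 per unit

Social marginal benefit = demand + MEB = 228.37 - 1.33Q.
Set SMB = MC: 228.37 - 1.33Q = 10.47 + 0.91Q → Q* = 97.2768.
The Pigouvian subsidy equals MEB at Q*: 17.02 + 0.77×97.2768 = 91.9231.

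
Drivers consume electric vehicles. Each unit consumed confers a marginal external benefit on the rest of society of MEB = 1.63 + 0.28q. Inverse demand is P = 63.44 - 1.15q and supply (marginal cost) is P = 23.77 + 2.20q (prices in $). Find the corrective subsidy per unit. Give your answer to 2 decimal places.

subsidy = $5.40 per unit

Social marginal benefit = demand + MEB = 65.07 - 0.87q.
Set SMB = MC: 65.07 - 0.87q = 23.77 + 2.20q → q* = 13.4528.
The Pigouvian subsidy equals MEB at q*: 1.63 + 0.28×13.4528 = 5.3968.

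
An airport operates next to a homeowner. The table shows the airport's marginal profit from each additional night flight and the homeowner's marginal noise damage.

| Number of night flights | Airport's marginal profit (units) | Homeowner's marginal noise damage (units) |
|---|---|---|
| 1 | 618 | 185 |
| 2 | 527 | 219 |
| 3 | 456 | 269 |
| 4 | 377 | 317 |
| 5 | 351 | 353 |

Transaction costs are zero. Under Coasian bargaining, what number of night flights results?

Bargaining reaches the level where marginal profit last exceeds marginal noise damage.
That holds through level 4 (377 ≥ 317) but not at 5 (351 < 353).

4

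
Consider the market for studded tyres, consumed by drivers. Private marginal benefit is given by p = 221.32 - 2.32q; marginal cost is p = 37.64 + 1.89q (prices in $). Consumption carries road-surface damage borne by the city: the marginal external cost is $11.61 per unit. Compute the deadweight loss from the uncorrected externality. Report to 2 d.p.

Market equilibrium (private): 37.64 + 1.89q = 221.32 - 2.32q → q_m = 43.6295.
Social marginal benefit = demand − MEC = 209.71 - 2.32q.
Set SMB = MC: 209.71 - 2.32q = 37.64 + 1.89q → q* = 40.8717.
Between q* and q_m the wedge MC − SMB runs linearly from 0 to MEC(q_m), so the loss is a triangle.
DWL = ½ × 2.7578 × 11.6100 = 16.0090.

DWL = $16.01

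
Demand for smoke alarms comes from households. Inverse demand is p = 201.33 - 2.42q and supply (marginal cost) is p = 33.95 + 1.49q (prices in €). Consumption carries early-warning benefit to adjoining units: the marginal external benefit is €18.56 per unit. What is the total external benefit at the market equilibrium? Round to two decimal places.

€794.52

Market equilibrium (private): 33.95 + 1.49q = 201.33 - 2.42q → q_m = 42.8082.
Total external benefit = MEB × q_m = 18.56 × 42.8082 = 794.5202.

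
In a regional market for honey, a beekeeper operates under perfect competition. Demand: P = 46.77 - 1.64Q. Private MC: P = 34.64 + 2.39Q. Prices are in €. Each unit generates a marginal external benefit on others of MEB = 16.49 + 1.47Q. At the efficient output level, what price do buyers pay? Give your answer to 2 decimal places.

Social marginal cost = private MC − MEB = 18.15 + 0.92Q.
Set SMC = demand: 18.15 + 0.92Q = 46.77 - 1.64Q → Q* = 11.1797.
Consumer price on the demand curve at Q*: 46.77 − 1.64×11.1797 = 28.4353.

P = €28.44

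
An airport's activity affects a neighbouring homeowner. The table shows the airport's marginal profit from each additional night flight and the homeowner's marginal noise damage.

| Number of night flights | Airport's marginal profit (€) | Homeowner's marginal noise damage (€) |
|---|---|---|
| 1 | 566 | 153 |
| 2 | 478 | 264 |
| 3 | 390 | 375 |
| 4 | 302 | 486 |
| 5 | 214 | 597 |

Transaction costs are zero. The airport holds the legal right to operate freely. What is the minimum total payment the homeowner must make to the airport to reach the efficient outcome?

Left alone the airport would choose level 5 (marginal profit stays positive).
Efficient level: k* = 3 (marginal profit ≥ marginal noise damage through 3).
The homeowner must at least cover the airport's forgone profit from cutting 5→3: 302 + 214 = 516.

€516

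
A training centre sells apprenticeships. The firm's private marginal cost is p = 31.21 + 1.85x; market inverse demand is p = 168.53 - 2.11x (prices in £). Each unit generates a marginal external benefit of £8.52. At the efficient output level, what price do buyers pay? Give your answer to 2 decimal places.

Social marginal cost = private MC − MEB = 22.69 + 1.85x.
Set SMC = demand: 22.69 + 1.85x = 168.53 - 2.11x → x* = 36.8283.
Consumer price on the demand curve at x*: 168.53 − 2.11×36.8283 = 90.8223.

P = £90.82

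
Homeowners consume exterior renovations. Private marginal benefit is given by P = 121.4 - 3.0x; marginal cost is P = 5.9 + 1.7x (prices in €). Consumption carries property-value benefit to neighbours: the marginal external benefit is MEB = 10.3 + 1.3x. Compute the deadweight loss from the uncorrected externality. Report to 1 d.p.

Market equilibrium (private): 5.9 + 1.7x = 121.4 - 3.0x → x_m = 24.5745.
Social marginal benefit = demand + MEB = 131.7 - 1.7x.
Set SMB = MC: 131.7 - 1.7x = 5.9 + 1.7x → x* = 37.0000.
Between x* and x_m the wedge SMB − MC runs linearly from 0 to MEB(x_m), so the loss is a triangle.
DWL = ½ × 12.4255 × 42.2468 = 262.4688.

DWL = €262.5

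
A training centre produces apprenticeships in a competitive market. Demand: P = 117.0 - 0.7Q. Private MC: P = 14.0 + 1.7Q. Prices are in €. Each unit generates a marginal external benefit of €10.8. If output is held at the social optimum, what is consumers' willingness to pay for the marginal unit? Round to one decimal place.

P = €83.8

Social marginal cost = private MC − MEB = 3.2 + 1.7Q.
Set SMC = demand: 3.2 + 1.7Q = 117.0 - 0.7Q → Q* = 47.4167.
Consumer price on the demand curve at Q*: 117.0 − 0.7×47.4167 = 83.8083.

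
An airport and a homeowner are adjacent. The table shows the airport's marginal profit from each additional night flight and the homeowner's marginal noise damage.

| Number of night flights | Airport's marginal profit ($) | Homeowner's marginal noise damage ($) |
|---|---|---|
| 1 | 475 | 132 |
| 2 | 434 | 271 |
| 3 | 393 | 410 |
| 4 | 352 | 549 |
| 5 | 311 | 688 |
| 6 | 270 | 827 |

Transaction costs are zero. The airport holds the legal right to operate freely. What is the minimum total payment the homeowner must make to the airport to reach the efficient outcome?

Left alone the airport would choose level 6 (marginal profit stays positive).
Efficient level: k* = 2 (marginal profit ≥ marginal noise damage through 2).
The homeowner must at least cover the airport's forgone profit from cutting 6→2: 393 + 352 + 311 + 270 = 1326.

$1326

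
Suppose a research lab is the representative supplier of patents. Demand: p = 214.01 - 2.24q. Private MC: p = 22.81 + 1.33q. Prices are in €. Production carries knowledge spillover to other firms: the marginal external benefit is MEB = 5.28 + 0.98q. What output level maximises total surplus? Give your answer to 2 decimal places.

Social marginal cost = private MC − MEB = 17.53 + 0.35q.
Set SMC = demand: 17.53 + 0.35q = 214.01 - 2.24q → q* = 75.8610.

q* = 75.86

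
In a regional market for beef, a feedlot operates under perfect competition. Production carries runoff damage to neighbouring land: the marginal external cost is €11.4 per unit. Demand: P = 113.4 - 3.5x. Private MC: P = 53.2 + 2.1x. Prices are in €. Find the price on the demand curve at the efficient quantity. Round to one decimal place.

P = €82.9

Social marginal cost = private MC + MEC = 64.6 + 2.1x.
Set SMC = demand: 64.6 + 2.1x = 113.4 - 3.5x → x* = 8.7143.
Consumer price on the demand curve at x*: 113.4 − 3.5×8.7143 = 82.9000.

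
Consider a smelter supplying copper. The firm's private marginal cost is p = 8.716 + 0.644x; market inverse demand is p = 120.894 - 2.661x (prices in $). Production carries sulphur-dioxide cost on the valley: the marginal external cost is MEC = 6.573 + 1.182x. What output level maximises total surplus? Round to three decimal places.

x* = 23.536

Social marginal cost = private MC + MEC = 15.289 + 1.826x.
Set SMC = demand: 15.289 + 1.826x = 120.894 - 2.661x → x* = 23.5358.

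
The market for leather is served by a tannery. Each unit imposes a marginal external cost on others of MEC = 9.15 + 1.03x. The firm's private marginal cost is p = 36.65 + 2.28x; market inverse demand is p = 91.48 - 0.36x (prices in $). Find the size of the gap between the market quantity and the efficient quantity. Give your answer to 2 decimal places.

Market equilibrium (private): 36.65 + 2.28x = 91.48 - 0.36x → x_m = 20.7689.
Social marginal cost = private MC + MEC = 45.80 + 3.31x.
Set SMC = demand: 45.80 + 3.31x = 91.48 - 0.36x → x* = 12.4469.
Gap = |20.7689 − 12.4469| = 8.3220.

8.32 units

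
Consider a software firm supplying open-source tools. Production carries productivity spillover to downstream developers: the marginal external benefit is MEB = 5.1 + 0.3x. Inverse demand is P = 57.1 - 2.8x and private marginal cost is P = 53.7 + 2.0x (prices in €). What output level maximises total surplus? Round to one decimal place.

x* = 1.9

Social marginal cost = private MC − MEB = 48.6 + 1.7x.
Set SMC = demand: 48.6 + 1.7x = 57.1 - 2.8x → x* = 1.8889.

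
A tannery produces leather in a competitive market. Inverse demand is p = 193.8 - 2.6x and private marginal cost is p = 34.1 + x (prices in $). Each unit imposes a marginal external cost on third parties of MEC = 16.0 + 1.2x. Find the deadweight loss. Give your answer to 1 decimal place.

DWL = $499.3

Market equilibrium (private): 34.1 + x = 193.8 - 2.6x → x_m = 44.3611.
Social marginal cost = private MC + MEC = 50.1 + 2.2x.
Set SMC = demand: 50.1 + 2.2x = 193.8 - 2.6x → x* = 29.9375.
The welfare-loss triangle has base |x_m − x*| and height MEC(x_m) (the vertical gap between SMC and demand is zero at x* and MEC at x_m).
DWL = ½ × 14.4236 × 69.2333 = 499.2967.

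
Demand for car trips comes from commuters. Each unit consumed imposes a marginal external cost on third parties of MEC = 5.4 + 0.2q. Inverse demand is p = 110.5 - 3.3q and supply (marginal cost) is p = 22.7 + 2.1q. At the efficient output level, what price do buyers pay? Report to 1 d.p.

Social marginal benefit = demand − MEC = 105.1 - 3.5q.
Set SMB = MC: 105.1 - 3.5q = 22.7 + 2.1q → q* = 14.7143.
Consumer price on the demand curve at q*: 110.5 − 3.3×14.7143 = 61.9428.

P = 61.9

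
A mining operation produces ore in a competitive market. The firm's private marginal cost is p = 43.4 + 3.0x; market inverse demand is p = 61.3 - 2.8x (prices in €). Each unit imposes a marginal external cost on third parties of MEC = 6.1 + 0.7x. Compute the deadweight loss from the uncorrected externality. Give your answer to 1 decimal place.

Market equilibrium (private): 43.4 + 3.0x = 61.3 - 2.8x → x_m = 3.0862.
Social marginal cost = private MC + MEC = 49.5 + 3.7x.
Set SMC = demand: 49.5 + 3.7x = 61.3 - 2.8x → x* = 1.8154.
Height of the DWL triangle at x_m is SMC(x_m) − demand(x_m) = MEC(x_m) = 8.2603.
DWL = ½ × 1.2708 × 8.2603 = 5.2486.

DWL = €5.2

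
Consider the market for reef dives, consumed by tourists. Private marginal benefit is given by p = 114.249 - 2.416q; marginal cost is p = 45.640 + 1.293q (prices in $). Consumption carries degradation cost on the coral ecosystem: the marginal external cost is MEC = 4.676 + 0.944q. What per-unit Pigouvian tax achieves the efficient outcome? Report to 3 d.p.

tax = $17.647 per unit

Social marginal benefit = demand − MEC = 109.573 - 3.360q.
Set SMB = MC: 109.573 - 3.360q = 45.640 + 1.293q → q* = 13.7402.
The Pigouvian tax equals MEC at q*: 4.676 + 0.944×13.7402 = 17.6467.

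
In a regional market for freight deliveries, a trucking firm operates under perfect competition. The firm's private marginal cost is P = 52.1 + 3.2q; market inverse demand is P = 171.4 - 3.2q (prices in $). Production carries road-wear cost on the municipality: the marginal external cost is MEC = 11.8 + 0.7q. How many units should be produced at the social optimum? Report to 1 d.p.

q* = 15.1

Social marginal cost = private MC + MEC = 63.9 + 3.9q.
Set SMC = demand: 63.9 + 3.9q = 171.4 - 3.2q → q* = 15.1408.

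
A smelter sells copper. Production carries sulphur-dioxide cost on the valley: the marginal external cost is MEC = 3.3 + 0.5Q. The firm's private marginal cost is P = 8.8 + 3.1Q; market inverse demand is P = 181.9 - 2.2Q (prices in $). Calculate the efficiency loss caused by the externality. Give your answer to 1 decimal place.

Market equilibrium (private): 8.8 + 3.1Q = 181.9 - 2.2Q → Q_m = 32.6604.
Social marginal cost = private MC + MEC = 12.1 + 3.6Q.
Set SMC = demand: 12.1 + 3.6Q = 181.9 - 2.2Q → Q* = 29.2759.
The loss is the area between SMC and demand from Q* to Q_m; with linear curves that's a triangle of height MEC(Q_m).
DWL = ½ × 3.3845 × 19.6302 = 33.2192.

DWL = $33.2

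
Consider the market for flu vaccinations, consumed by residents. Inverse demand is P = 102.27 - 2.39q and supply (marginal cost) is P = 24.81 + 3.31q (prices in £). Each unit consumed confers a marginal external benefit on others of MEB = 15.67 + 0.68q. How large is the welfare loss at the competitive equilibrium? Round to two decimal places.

Market equilibrium (private): 24.81 + 3.31q = 102.27 - 2.39q → q_m = 13.5895.
Social marginal benefit = demand + MEB = 117.94 - 1.71q.
Set SMB = MC: 117.94 - 1.71q = 24.81 + 3.31q → q* = 18.5518.
The welfare-loss triangle has base |q_m − q*| and height MEB(q_m) (the vertical gap between SMB and MC is zero at q* and MEB at q_m).
DWL = ½ × 4.9623 × 24.9108 = 61.8074.

DWL = £61.81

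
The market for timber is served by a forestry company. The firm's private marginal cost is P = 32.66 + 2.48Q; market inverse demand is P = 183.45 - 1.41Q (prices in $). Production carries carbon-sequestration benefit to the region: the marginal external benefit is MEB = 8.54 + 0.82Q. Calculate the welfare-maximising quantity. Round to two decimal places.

Social marginal cost = private MC − MEB = 24.12 + 1.66Q.
Set SMC = demand: 24.12 + 1.66Q = 183.45 - 1.41Q → Q* = 51.8990.

Q* = 51.90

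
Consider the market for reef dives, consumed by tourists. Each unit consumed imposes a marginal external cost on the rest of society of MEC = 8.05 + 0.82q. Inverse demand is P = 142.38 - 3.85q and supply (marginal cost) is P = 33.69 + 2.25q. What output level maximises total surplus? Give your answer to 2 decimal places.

q* = 14.54

Social marginal benefit = demand − MEC = 134.33 - 4.67q.
Set SMB = MC: 134.33 - 4.67q = 33.69 + 2.25q → q* = 14.5434.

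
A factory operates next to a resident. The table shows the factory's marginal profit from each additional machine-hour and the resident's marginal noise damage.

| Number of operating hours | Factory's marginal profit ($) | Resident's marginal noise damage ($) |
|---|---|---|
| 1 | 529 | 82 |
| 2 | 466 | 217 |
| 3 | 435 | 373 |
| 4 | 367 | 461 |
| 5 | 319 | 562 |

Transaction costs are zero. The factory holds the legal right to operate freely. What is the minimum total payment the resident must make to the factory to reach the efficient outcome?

Left alone the factory would choose level 5 (marginal profit stays positive).
Efficient level: k* = 3 (marginal profit ≥ marginal noise damage through 3).
The resident must at least cover the factory's forgone profit from cutting 5→3: 367 + 319 = 686.

$686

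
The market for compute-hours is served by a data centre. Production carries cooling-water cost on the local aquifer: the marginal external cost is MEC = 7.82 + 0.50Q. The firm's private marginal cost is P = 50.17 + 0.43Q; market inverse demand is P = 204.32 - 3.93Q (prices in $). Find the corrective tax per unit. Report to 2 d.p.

tax = $22.87 per unit

Social marginal cost = private MC + MEC = 57.99 + 0.93Q.
Set SMC = demand: 57.99 + 0.93Q = 204.32 - 3.93Q → Q* = 30.1091.
The Pigouvian tax equals MEC at Q*: 7.82 + 0.50×30.1091 = 22.8746.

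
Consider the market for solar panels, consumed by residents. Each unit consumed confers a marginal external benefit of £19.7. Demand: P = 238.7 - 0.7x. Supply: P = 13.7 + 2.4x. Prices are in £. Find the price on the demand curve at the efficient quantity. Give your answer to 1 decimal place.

Social marginal benefit = demand + MEB = 258.4 - 0.7x.
Set SMB = MC: 258.4 - 0.7x = 13.7 + 2.4x → x* = 78.9355.
Consumer price on the demand curve at x*: 238.7 − 0.7×78.9355 = 183.4452.

P = £183.4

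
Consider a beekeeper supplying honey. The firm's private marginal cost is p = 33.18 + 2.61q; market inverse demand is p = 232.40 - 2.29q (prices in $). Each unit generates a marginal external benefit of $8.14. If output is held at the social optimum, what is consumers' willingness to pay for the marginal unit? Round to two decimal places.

Social marginal cost = private MC − MEB = 25.04 + 2.61q.
Set SMC = demand: 25.04 + 2.61q = 232.40 - 2.29q → q* = 42.3184.
Consumer price on the demand curve at q*: 232.40 − 2.29×42.3184 = 135.4909.

P = $135.49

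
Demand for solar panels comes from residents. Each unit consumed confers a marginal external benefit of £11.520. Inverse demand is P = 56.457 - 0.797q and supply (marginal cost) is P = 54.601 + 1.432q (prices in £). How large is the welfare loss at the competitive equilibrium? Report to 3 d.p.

DWL = £29.769

Market equilibrium (private): 54.601 + 1.432q = 56.457 - 0.797q → q_m = 0.8327.
Social marginal benefit = demand + MEB = 67.977 - 0.797q.
Set SMB = MC: 67.977 - 0.797q = 54.601 + 1.432q → q* = 6.0009.
The welfare-loss triangle has base |q_m − q*| and height MEB(q_m) (the vertical gap between SMB and MC is zero at q* and MEB at q_m).
DWL = ½ × 5.1682 × 11.5200 = 29.7688.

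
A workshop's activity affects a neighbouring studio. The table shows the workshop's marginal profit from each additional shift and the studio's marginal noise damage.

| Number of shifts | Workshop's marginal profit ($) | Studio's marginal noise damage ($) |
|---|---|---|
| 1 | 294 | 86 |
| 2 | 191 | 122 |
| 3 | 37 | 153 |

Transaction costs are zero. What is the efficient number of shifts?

2

Bargaining reaches the level where marginal profit last exceeds marginal noise damage.
That holds through level 2 (191 ≥ 122) but not at 3 (37 < 153).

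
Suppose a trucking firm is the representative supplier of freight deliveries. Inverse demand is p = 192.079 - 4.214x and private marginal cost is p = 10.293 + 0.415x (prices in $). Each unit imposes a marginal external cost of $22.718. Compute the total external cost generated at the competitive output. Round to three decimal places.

Market equilibrium (private): 10.293 + 0.415x = 192.079 - 4.214x → x_m = 39.2711.
Total external cost = MEC × x_m = 22.718 × 39.2711 = 892.1608.

$892.161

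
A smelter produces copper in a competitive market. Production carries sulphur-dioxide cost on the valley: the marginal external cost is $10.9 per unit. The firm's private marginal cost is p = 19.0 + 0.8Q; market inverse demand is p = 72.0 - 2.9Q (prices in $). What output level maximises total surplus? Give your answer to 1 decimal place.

Social marginal cost = private MC + MEC = 29.9 + 0.8Q.
Set SMC = demand: 29.9 + 0.8Q = 72.0 - 2.9Q → Q* = 11.3784.

Q* = 11.4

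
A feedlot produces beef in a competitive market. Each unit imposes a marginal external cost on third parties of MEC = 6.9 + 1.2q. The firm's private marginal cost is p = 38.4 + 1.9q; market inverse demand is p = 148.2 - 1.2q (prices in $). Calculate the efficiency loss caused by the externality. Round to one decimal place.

DWL = $283.8

Market equilibrium (private): 38.4 + 1.9q = 148.2 - 1.2q → q_m = 35.4194.
Social marginal cost = private MC + MEC = 45.3 + 3.1q.
Set SMC = demand: 45.3 + 3.1q = 148.2 - 1.2q → q* = 23.9302.
The loss is the area between SMC and demand from q* to q_m; with linear curves that's a triangle of height MEC(q_m).
DWL = ½ × 11.4892 × 49.4032 = 283.8016.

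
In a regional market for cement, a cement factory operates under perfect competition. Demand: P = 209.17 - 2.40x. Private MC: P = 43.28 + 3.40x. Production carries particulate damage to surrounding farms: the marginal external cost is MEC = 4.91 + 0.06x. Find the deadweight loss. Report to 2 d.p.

DWL = 3.75

Market equilibrium (private): 43.28 + 3.40x = 209.17 - 2.40x → x_m = 28.6017.
Social marginal cost = private MC + MEC = 48.19 + 3.46x.
Set SMC = demand: 48.19 + 3.46x = 209.17 - 2.40x → x* = 27.4710.
The welfare-loss triangle has base |x_m − x*| and height MEC(x_m) (the vertical gap between SMC and demand is zero at x* and MEC at x_m).
DWL = ½ × 1.1307 × 6.6261 = 3.7461.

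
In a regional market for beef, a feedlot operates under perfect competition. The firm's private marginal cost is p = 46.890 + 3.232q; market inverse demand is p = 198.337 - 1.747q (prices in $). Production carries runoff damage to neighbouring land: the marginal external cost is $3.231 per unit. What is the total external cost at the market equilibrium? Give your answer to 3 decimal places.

$98.278

Market equilibrium (private): 46.890 + 3.232q = 198.337 - 1.747q → q_m = 30.4172.
Total external cost = MEC × q_m = 3.231 × 30.4172 = 98.2780.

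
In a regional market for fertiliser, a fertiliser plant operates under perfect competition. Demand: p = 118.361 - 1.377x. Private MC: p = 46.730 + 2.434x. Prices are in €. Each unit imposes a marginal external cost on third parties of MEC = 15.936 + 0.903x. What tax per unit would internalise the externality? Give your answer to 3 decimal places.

tax = €26.605 per unit

Social marginal cost = private MC + MEC = 62.666 + 3.337x.
Set SMC = demand: 62.666 + 3.337x = 118.361 - 1.377x → x* = 11.8148.
The Pigouvian tax equals MEC at x*: 15.936 + 0.903×11.8148 = 26.6048.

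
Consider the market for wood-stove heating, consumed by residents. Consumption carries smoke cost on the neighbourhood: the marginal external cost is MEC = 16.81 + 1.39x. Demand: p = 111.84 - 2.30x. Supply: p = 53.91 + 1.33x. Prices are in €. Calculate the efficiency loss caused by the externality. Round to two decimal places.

Market equilibrium (private): 53.91 + 1.33x = 111.84 - 2.30x → x_m = 15.9587.
Social marginal benefit = demand − MEC = 95.03 - 3.69x.
Set SMB = MC: 95.03 - 3.69x = 53.91 + 1.33x → x* = 8.1912.
The welfare-loss triangle has base |x_m − x*| and height MEC(x_m) (the vertical gap between SMB and MC is zero at x* and MEC at x_m).
DWL = ½ × 7.7675 × 38.9926 = 151.4375.

DWL = €151.44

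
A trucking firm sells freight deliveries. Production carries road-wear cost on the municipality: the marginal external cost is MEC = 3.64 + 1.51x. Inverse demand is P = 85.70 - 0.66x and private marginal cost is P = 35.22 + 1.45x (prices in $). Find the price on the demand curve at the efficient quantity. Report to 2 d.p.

P = $77.16

Social marginal cost = private MC + MEC = 38.86 + 2.96x.
Set SMC = demand: 38.86 + 2.96x = 85.70 - 0.66x → x* = 12.9392.
Consumer price on the demand curve at x*: 85.70 − 0.66×12.9392 = 77.1601.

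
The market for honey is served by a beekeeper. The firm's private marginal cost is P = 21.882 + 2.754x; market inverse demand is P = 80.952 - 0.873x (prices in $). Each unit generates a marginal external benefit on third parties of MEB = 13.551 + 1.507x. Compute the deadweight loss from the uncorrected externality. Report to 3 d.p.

DWL = $342.258

Market equilibrium (private): 21.882 + 2.754x = 80.952 - 0.873x → x_m = 16.2862.
Social marginal cost = private MC − MEB = 8.331 + 1.247x.
Set SMC = demand: 8.331 + 1.247x = 80.952 - 0.873x → x* = 34.2552.
The welfare-loss triangle has base |x_m − x*| and height MEB(x_m) (the vertical gap between SMC and demand is zero at x* and MEB at x_m).
DWL = ½ × 17.9690 × 38.0943 = 342.2582.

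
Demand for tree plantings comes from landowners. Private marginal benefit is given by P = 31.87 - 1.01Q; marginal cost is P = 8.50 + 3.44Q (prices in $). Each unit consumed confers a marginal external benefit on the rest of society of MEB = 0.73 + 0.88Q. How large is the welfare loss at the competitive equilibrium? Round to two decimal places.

Market equilibrium (private): 8.50 + 3.44Q = 31.87 - 1.01Q → Q_m = 5.2517.
Social marginal benefit = demand + MEB = 32.60 - 0.13Q.
Set SMB = MC: 32.60 - 0.13Q = 8.50 + 3.44Q → Q* = 6.7507.
Height of the DWL triangle at Q_m is SMB(Q_m) − MC(Q_m) = MEB(Q_m) = 5.3515.
DWL = ½ × 1.4990 × 5.3515 = 4.0109.

DWL = $4.01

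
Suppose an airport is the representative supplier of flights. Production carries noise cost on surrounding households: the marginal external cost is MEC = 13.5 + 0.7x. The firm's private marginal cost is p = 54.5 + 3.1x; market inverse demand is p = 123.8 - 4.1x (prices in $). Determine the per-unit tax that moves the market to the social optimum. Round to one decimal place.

tax = $18.4 per unit

Social marginal cost = private MC + MEC = 68.0 + 3.8x.
Set SMC = demand: 68.0 + 3.8x = 123.8 - 4.1x → x* = 7.0633.
The Pigouvian tax equals MEC at x*: 13.5 + 0.7×7.0633 = 18.4443.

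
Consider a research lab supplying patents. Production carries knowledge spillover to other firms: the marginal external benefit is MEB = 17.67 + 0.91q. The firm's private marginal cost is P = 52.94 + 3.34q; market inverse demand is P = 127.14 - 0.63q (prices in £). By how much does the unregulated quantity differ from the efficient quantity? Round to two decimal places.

11.33 units

Market equilibrium (private): 52.94 + 3.34q = 127.14 - 0.63q → q_m = 18.6902.
Social marginal cost = private MC − MEB = 35.27 + 2.43q.
Set SMC = demand: 35.27 + 2.43q = 127.14 - 0.63q → q* = 30.0229.
Gap = |18.6902 − 30.0229| = 11.3327.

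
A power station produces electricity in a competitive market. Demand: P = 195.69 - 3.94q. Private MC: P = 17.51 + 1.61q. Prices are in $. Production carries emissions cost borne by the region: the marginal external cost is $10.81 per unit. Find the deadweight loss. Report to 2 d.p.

DWL = $10.53

Market equilibrium (private): 17.51 + 1.61q = 195.69 - 3.94q → q_m = 32.1045.
Social marginal cost = private MC + MEC = 28.32 + 1.61q.
Set SMC = demand: 28.32 + 1.61q = 195.69 - 3.94q → q* = 30.1568.
Between q* and q_m the wedge SMC − demand runs linearly from 0 to MEC(q_m), so the loss is a triangle.
DWL = ½ × 1.9477 × 10.8100 = 10.5273.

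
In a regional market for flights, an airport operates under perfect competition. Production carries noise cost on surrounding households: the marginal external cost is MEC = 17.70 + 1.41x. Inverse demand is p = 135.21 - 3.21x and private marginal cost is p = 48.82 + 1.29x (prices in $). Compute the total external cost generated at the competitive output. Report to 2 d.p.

Market equilibrium (private): 48.82 + 1.29x = 135.21 - 3.21x → x_m = 19.1978.
Total external cost = ∫₀^{x_m} (17.70 + 1.41x) dx = 17.70×19.1978 + ½×1.41×19.1978² = 599.6327.

$599.63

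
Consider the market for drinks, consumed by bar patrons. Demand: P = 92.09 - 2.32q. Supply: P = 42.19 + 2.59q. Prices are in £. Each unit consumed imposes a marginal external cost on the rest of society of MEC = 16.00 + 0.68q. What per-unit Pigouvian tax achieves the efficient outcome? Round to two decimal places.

tax = £20.12 per unit

Social marginal benefit = demand − MEC = 76.09 - 3.00q.
Set SMB = MC: 76.09 - 3.00q = 42.19 + 2.59q → q* = 6.0644.
The Pigouvian tax equals MEC at q*: 16.00 + 0.68×6.0644 = 20.1238.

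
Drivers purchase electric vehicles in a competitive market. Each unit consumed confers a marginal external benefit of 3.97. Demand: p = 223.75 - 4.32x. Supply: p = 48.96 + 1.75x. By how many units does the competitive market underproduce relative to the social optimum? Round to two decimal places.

Market equilibrium (private): 48.96 + 1.75x = 223.75 - 4.32x → x_m = 28.7957.
Social marginal benefit = demand + MEB = 227.72 - 4.32x.
Set SMB = MC: 227.72 - 4.32x = 48.96 + 1.75x → x* = 29.4498.
Gap = |28.7957 − 29.4498| = 0.6541.

0.65 units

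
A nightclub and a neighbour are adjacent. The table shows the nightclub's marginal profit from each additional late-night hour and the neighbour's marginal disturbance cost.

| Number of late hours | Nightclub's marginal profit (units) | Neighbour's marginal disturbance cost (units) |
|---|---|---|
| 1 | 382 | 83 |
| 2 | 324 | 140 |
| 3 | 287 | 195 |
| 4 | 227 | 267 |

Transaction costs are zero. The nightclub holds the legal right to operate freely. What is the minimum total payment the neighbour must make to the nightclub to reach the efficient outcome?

Left alone the nightclub would choose level 4 (marginal profit stays positive).
Efficient level: k* = 3 (marginal profit ≥ marginal disturbance cost through 3).
The neighbour must at least cover the nightclub's forgone profit from cutting 4→3: 227 = 227.

227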